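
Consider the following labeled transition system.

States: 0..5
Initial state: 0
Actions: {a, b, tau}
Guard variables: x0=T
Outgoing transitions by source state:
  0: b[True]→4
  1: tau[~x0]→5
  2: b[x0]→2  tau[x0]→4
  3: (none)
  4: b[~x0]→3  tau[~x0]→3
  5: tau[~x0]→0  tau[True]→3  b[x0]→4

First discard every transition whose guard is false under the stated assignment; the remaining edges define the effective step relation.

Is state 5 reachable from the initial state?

After dropping false guards: 5 live edges.
L0 = {0}
L1 = {4}  total {0,4}
Reach set: {0,4}

Answer: UNREACHABLE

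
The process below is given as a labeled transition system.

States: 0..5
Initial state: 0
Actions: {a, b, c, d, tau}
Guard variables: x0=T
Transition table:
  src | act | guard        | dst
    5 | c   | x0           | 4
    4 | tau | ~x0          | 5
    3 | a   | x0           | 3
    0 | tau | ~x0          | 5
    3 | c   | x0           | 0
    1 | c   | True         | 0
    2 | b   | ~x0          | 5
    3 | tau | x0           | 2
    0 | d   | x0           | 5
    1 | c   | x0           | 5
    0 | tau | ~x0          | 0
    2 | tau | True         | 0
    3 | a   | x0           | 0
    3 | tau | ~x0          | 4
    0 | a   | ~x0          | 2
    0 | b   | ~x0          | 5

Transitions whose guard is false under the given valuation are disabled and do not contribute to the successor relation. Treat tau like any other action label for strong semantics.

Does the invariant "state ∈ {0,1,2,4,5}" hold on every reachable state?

Safe = {0,1,2,4,5}
Reach set: {0,4,5}
  0: ✓
  4: ✓
  5: ✓

Answer: INVARIANT HOLDS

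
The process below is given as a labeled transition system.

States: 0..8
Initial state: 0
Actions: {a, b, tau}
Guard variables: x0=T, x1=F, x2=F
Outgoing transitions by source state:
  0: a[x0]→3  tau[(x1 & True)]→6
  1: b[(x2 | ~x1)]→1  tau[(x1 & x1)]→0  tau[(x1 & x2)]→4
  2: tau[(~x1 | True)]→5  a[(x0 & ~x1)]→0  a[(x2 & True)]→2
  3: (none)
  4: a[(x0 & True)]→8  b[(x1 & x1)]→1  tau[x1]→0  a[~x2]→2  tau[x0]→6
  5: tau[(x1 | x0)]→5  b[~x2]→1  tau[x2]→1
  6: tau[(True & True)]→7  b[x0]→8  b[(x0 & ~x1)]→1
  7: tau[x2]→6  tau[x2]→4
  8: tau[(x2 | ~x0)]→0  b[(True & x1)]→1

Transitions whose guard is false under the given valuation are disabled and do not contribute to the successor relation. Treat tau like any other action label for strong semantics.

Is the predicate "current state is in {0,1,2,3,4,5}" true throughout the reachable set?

Inv-set: {0,1,2,3,4,5}
R = {0,3}
  0: ok
  3: ok

Answer: INVARIANT HOLDS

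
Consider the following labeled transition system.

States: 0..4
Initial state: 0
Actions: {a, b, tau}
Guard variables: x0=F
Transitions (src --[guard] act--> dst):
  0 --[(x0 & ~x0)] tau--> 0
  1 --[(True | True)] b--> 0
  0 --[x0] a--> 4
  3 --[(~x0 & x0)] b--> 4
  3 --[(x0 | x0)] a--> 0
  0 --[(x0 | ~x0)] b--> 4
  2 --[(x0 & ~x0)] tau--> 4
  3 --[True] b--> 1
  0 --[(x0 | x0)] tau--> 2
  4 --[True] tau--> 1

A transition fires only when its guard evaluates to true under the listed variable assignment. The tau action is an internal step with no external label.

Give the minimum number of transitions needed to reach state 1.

Layered search for 1:
  Layer 0: {0}
  Layer 1: {4}
  Layer 2: {1}
1 enters at depth 2; path b·tau

Answer: 2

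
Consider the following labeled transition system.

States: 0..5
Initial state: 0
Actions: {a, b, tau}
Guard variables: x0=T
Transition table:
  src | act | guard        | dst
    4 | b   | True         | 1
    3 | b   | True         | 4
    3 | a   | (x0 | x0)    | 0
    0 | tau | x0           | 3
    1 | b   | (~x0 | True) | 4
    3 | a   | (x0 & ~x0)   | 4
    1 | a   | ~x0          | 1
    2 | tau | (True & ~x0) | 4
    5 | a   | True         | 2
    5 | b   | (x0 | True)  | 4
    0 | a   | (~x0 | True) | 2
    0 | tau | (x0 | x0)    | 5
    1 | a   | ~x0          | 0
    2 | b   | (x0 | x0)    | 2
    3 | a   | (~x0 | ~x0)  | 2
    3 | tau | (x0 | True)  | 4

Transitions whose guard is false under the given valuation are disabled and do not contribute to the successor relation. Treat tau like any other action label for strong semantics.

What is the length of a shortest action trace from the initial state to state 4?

Layered search for 4:
  Layer 0: {0}
  Layer 1: {2,3,5}
  Layer 2: {4}
4 enters at depth 2; path tau·b

Answer: 2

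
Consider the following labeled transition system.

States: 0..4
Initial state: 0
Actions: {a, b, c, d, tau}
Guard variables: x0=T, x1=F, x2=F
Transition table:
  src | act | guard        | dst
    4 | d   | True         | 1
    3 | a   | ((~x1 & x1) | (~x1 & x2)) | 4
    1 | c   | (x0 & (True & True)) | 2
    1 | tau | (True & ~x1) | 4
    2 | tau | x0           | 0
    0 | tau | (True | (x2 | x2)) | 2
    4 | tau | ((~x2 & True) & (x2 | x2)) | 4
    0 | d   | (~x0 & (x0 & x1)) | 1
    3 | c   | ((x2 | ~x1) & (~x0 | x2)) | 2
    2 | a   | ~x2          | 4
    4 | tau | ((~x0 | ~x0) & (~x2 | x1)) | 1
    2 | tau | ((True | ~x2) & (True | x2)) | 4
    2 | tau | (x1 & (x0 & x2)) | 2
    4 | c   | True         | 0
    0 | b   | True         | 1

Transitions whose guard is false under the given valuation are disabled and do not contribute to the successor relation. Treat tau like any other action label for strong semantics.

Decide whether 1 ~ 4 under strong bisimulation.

Refine partition for ~:
  round 0: {{0,1,2,3,4}}
  round 1: {{0},{1},{2},{3},{4}}
Fixed point at round 2; 5 class(es).
class of 1: {1}; class of 4: {4}

Answer: NOT BISIMILAR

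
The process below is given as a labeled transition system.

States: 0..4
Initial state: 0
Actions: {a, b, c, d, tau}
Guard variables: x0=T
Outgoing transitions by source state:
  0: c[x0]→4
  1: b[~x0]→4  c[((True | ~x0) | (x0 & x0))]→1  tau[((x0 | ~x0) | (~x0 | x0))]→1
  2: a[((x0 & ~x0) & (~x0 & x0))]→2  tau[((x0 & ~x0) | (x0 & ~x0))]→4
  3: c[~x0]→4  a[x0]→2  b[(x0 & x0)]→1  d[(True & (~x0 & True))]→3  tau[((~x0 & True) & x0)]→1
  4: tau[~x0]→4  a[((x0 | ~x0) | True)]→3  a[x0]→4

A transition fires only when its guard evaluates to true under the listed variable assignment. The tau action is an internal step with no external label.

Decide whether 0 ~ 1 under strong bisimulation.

Answer: NOT BISIMILAR

Working:
Refine partition for ~:
  P[0] = {{0,1,2,3,4}}
  P[1] = {{0},{1},{2},{3},{4}}
Fixed point at round 2; 5 class(es).
[0]={0}  [1]={1}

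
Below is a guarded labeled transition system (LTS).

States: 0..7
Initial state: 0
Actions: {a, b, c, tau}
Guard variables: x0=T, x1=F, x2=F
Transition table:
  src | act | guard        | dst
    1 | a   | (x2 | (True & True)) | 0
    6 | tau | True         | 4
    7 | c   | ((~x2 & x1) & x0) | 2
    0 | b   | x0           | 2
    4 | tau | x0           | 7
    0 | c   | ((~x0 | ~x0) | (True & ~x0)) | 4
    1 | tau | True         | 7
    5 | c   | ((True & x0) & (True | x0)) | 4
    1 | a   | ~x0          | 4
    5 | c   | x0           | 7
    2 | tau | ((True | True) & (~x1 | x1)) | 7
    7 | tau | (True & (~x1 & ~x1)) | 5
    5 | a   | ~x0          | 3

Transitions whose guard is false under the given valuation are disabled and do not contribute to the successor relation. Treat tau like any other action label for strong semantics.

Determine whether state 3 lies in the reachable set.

Guard filter leaves 9 enabled edge(s).
depth 0: {0}
depth 1: {2}  cumulative {0,2}
depth 2: {7}  cumulative {0,2,7}
depth 3: {5}  cumulative {0,2,5,7}
depth 4: {4}  cumulative {0,2,4,5,7}
R = {0,2,4,5,7}

Answer: UNREACHABLE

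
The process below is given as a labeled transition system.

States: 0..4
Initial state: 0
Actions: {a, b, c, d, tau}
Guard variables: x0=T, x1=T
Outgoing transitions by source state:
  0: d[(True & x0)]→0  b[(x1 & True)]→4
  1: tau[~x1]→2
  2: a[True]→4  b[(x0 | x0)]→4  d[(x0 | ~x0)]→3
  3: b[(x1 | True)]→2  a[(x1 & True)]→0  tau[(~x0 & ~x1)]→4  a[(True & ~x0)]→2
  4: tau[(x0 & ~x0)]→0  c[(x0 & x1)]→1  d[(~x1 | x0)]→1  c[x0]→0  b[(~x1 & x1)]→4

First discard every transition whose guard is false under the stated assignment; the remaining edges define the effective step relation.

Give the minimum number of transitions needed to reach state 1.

Breadth-first toward 1:
  depth 0: {0}
  depth 1: {4}
  depth 2: {1}
1 enters at depth 2; path b·c

Answer: 2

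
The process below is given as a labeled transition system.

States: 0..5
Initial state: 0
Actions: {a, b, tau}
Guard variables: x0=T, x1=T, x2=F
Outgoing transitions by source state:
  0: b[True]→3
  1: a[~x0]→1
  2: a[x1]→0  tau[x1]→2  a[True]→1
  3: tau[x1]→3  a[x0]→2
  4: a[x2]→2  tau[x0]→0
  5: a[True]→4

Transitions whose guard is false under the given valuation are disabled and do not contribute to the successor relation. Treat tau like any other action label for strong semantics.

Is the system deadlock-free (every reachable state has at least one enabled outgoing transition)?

Answer: DEADLOCK at state 1

Trace:
Reach set: {0,1,2,3}
  0: b→3  [1 out]
  1: ∅  [deadlock]
  2: a→0  a→1  tau→2  [3 out]
  3: a→2  tau→3  [2 out]
Path to 1: b·a·a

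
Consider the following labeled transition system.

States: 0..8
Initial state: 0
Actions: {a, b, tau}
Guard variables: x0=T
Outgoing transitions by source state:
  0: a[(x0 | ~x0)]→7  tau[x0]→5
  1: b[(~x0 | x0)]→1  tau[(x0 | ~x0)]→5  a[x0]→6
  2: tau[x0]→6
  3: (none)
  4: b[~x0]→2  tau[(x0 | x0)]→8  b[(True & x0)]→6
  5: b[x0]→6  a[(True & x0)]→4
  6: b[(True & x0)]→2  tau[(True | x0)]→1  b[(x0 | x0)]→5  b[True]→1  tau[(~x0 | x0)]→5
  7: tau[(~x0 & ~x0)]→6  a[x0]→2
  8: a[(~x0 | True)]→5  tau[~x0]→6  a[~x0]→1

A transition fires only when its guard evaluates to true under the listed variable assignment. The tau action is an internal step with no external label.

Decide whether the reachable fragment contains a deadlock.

Reach set: {0,1,2,4,5,6,7,8}
  0: a→7  tau→5  [deg 2]
  1: a→6  b→1  tau→5  [deg 3]
  2: tau→6  [deg 1]
  4: b→6  tau→8  [deg 2]
  5: a→4  b→6  [deg 2]
  6: b→1  b→2  b→5  tau→1  tau→5  [deg 5]
  7: a→2  [deg 1]
  8: a→5  [deg 1]

Answer: DEADLOCK-FREE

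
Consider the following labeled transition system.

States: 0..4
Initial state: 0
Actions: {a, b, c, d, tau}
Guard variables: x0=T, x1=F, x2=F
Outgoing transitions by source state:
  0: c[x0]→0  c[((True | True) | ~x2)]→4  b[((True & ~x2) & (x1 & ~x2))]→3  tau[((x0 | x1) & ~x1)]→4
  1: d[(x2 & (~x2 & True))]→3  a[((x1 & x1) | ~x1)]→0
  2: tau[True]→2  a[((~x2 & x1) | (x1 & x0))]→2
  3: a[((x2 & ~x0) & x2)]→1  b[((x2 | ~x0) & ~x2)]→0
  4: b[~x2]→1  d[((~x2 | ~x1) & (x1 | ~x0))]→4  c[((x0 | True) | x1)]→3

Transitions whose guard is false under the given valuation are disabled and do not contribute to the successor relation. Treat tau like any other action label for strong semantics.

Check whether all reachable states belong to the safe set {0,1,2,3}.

Inv-set: {0,1,2,3}
Reachable = {0,1,3,4}
  0: ✓
  1: ✓
  3: ✓
  4: VIOLATES
counterexample path to 4: c

Answer: INVARIANT VIOLATED at state 4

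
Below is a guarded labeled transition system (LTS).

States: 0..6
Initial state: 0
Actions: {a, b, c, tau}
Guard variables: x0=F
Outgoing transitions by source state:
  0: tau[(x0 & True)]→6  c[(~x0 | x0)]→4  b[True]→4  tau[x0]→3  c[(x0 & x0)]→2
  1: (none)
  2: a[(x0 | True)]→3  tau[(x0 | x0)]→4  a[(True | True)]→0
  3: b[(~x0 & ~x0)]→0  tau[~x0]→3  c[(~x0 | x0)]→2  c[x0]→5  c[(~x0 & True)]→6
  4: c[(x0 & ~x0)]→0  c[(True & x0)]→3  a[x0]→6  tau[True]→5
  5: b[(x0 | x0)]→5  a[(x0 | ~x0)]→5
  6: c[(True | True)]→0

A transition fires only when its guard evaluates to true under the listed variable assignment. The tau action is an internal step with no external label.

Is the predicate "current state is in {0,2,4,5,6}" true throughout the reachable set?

Answer: INVARIANT HOLDS

Trace:
Safe = {0,2,4,5,6}
Reach set: {0,4,5}
  0: safe
  4: safe
  5: safe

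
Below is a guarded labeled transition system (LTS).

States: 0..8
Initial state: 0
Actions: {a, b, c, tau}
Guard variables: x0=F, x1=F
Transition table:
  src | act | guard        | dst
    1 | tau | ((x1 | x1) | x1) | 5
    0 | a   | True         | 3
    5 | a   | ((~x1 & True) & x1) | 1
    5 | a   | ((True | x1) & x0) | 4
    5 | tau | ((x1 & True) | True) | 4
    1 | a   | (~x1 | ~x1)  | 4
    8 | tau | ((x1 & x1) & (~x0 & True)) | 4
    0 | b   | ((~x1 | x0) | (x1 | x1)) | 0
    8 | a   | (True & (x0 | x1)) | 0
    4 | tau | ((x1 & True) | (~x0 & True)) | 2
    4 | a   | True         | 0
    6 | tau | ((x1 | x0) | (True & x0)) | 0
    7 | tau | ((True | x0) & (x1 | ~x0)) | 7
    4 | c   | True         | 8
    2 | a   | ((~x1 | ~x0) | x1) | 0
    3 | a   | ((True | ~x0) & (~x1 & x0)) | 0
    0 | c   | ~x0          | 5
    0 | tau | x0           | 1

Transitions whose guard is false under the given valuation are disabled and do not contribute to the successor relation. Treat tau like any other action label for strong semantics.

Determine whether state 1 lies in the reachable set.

Guard filter leaves 10 enabled edge(s).
depth 0: {0}
depth 1: {3,5}  cumulative {0,3,5}
depth 2: {4}  cumulative {0,3,4,5}
depth 3: {2,8}  cumulative {0,2,3,4,5,8}
Reachable = {0,2,3,4,5,8}

Answer: UNREACHABLE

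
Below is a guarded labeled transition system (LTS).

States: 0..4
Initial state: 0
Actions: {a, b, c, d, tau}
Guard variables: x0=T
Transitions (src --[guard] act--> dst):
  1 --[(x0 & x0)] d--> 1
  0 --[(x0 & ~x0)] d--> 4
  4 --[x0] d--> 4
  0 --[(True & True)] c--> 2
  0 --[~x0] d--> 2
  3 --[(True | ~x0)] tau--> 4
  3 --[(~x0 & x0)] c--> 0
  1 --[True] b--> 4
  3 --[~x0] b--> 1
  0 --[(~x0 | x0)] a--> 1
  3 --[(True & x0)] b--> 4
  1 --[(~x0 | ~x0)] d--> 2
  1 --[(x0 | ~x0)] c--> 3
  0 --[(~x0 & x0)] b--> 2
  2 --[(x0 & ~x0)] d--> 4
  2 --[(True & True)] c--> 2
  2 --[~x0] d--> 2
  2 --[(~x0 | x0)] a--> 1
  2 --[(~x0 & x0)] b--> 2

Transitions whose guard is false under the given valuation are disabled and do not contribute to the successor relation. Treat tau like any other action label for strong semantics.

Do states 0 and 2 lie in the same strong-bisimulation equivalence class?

Compute ~ classes (split until stable):
  π0 = {{0,1,2,3,4}}
  π1 = {{0,2},{1},{3},{4}}
4 equivalence class(es) (converged in 2)
class of 0: {0,2}; class of 2: {0,2}

Answer: BISIMILAR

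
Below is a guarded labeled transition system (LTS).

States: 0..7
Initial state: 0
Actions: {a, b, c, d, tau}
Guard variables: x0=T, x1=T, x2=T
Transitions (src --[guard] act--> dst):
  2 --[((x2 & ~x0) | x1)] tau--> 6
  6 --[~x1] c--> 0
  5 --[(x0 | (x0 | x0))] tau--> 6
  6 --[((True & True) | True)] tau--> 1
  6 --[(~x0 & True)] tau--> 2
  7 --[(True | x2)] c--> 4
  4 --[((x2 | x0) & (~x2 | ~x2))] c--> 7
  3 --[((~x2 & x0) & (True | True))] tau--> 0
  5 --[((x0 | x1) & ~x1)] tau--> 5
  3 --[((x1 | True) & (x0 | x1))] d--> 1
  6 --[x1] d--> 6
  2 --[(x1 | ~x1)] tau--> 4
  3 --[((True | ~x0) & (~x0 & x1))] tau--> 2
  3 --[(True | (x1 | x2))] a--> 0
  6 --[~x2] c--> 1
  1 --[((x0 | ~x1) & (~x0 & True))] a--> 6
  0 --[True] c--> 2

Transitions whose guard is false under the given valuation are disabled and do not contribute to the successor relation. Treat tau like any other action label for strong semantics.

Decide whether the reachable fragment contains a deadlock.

R = {0,1,2,4,6}
  0: c→2  [1 out]
  1: ∅  [STUCK]
  2: tau→4  tau→6  [2 out]
  4: ∅  [STUCK]
  6: d→6  tau→1  [2 out]
witness 1: c·tau·tau

Answer: DEADLOCK at state 1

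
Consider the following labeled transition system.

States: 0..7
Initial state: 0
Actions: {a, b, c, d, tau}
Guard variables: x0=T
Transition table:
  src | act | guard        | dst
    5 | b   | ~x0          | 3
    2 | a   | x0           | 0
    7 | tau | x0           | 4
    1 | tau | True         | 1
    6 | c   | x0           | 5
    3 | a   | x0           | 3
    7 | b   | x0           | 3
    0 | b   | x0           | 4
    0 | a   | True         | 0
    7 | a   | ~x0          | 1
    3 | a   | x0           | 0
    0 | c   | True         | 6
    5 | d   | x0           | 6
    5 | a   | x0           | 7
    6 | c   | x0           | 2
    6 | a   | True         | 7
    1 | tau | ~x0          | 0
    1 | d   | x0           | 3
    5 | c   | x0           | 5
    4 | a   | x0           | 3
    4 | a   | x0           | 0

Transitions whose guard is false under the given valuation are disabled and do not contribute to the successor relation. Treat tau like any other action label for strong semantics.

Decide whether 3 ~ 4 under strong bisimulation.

Compute ~ classes (split until stable):
  round 0: {{0,1,2,3,4,5,6,7}}
  round 1: {{0},{1},{2,3,4},{5},{6},{7}}
  round 2: {{0},{1},{2},{3,4},{5},{6},{7}}
Fixed point at round 3; 7 class(es).
class of 3: {3,4}; class of 4: {3,4}

Answer: BISIMILAR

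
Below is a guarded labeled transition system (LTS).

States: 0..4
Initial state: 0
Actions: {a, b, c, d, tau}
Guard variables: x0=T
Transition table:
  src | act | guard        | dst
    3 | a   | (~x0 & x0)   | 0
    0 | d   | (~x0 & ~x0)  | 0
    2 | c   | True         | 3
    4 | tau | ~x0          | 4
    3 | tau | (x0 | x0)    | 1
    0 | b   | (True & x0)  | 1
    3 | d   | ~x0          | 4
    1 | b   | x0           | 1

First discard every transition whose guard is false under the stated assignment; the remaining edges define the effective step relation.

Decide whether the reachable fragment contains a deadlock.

Answer: DEADLOCK-FREE

Working:
Reach set: {0,1}
  0: b→1  [deg 1]
  1: b→1  [deg 1]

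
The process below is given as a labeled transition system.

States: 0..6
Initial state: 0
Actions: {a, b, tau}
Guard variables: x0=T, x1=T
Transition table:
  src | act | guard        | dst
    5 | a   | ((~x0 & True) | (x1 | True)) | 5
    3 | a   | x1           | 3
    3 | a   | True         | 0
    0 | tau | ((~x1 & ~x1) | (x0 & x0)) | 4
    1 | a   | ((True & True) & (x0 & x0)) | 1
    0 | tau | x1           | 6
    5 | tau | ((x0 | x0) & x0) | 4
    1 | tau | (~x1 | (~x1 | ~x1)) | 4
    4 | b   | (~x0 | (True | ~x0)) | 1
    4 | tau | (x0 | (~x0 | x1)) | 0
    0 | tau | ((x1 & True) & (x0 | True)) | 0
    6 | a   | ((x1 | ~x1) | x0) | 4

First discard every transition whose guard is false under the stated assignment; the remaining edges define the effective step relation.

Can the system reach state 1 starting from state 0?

Answer: REACHABLE

Trace:
11 transition(s) survive guard evaluation.
Layer 0: {0}
Layer 1: {4,6}  cumulative {0,4,6}
Layer 2: {1}  cumulative {0,1,4,6}
Reachable = {0,1,4,6}
Path to 1: tau·b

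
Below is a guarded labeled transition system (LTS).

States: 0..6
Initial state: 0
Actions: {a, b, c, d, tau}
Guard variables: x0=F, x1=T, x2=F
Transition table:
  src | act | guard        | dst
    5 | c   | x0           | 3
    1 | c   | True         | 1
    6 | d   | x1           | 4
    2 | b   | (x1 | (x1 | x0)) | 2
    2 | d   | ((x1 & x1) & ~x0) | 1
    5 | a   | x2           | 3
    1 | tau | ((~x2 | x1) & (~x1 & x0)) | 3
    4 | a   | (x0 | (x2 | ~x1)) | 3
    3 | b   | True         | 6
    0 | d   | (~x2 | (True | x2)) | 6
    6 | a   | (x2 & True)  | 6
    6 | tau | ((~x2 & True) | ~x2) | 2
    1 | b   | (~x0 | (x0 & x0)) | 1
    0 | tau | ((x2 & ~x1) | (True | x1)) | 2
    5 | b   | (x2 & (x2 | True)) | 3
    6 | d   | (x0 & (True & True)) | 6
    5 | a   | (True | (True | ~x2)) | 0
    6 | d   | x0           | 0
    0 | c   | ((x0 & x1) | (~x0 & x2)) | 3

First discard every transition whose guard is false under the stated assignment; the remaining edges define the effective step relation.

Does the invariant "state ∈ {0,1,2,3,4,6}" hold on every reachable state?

Answer: INVARIANT HOLDS

Working:
Allowed set {0,1,2,3,4,6}
Reach set: {0,1,2,4,6}
  0: safe
  1: safe
  2: safe
  4: safe
  6: safe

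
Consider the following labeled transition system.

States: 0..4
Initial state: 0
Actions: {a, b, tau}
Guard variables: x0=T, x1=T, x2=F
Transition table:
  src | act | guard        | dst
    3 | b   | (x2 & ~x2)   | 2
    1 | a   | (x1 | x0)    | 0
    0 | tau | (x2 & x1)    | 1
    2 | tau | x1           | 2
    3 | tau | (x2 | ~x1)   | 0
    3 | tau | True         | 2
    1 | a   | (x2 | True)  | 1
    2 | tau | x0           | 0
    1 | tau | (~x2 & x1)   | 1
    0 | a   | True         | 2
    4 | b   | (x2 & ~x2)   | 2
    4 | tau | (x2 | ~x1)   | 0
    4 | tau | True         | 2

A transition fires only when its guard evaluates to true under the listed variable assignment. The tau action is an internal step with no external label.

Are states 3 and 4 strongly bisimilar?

Answer: BISIMILAR

Working:
Refine partition for ~:
  P[0] = {{0,1,2,3,4}}
  P[1] = {{0},{1},{2,3,4}}
  P[2] = {{0},{1},{2},{3,4}}
Fixed point at round 3; 4 class(es).
[3]={3,4}  [4]={3,4}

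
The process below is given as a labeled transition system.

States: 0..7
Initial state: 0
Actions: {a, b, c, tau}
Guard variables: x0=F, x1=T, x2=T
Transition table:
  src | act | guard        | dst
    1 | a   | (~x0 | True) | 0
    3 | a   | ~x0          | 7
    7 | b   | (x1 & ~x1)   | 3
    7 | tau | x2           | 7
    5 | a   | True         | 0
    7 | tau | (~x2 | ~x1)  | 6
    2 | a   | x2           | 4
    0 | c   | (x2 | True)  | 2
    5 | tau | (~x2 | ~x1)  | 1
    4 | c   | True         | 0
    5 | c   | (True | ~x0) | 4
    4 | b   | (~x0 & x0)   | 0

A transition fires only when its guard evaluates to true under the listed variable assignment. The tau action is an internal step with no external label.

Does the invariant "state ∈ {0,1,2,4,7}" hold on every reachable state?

Answer: INVARIANT HOLDS

Working:
Allowed set {0,1,2,4,7}
Reach set: {0,2,4}
  0: ✓
  2: ✓
  4: ✓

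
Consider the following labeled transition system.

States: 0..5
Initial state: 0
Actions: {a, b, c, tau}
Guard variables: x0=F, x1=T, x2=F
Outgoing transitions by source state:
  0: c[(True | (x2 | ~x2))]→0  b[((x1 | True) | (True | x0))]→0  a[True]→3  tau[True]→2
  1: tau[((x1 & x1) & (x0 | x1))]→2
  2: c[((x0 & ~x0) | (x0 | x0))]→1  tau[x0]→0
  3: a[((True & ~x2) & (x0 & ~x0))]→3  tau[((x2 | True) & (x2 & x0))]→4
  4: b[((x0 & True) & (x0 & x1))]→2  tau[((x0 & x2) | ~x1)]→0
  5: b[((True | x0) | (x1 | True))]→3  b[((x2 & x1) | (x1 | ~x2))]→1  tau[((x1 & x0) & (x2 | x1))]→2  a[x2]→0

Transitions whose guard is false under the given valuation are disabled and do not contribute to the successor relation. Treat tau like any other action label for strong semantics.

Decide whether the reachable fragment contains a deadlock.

Reachable = {0,2,3}
  0: a→3  b→0  c→0  tau→2  [4 out]
  2: ∅  [deadlock]
  3: ∅  [deadlock]
trace reaching 2: tau

Answer: DEADLOCK at state 2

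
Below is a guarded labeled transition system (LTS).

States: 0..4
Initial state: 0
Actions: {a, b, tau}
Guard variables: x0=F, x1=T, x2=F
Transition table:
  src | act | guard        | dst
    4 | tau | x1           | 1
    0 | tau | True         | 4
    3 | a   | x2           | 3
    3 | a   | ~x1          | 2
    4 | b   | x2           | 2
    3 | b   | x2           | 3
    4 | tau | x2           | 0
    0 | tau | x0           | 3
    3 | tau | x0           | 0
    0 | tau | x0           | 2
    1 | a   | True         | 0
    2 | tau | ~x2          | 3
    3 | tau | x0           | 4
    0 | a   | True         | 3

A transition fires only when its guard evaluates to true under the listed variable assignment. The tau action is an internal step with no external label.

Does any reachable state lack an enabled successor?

Answer: DEADLOCK at state 3

Analysis:
Reachable = {0,1,3,4}
  0: a→3  tau→4  [deg 2]
  1: a→0  [deg 1]
  3: ∅  [deadlock]
  4: tau→1  [deg 1]
witness 3: a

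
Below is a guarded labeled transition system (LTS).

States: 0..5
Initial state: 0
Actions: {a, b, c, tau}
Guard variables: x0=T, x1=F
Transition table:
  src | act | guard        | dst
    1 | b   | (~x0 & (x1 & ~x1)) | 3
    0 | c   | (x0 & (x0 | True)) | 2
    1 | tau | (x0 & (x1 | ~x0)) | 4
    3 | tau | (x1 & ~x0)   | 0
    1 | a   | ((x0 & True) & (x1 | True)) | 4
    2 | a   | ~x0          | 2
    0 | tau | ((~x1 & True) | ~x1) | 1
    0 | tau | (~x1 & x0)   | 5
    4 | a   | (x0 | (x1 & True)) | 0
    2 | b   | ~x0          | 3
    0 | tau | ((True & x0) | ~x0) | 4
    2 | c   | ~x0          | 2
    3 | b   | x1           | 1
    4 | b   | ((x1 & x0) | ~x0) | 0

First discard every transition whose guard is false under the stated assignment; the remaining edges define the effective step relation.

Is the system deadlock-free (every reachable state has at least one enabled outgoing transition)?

Answer: DEADLOCK at state 2

Analysis:
R = {0,1,2,4,5}
  0: c→2  tau→1  tau→4  tau→5  [4 out]
  1: a→4  [1 out]
  2: ∅  [STUCK]
  4: a→0  [1 out]
  5: ∅  [STUCK]
trace reaching 2: c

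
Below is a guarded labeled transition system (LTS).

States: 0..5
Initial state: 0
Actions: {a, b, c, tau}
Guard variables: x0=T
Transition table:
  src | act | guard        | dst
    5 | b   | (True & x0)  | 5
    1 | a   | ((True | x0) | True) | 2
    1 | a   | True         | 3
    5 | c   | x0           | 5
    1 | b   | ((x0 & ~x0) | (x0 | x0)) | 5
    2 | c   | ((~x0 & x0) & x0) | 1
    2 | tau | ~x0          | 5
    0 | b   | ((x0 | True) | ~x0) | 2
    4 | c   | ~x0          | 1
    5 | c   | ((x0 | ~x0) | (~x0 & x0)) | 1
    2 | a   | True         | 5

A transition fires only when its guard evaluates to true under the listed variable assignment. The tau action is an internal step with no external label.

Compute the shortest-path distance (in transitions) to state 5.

Layered search for 5:
  depth 0: {0}
  depth 1: {2}
  depth 2: {5}
first hit 5 at d=2 via b·a

Answer: 2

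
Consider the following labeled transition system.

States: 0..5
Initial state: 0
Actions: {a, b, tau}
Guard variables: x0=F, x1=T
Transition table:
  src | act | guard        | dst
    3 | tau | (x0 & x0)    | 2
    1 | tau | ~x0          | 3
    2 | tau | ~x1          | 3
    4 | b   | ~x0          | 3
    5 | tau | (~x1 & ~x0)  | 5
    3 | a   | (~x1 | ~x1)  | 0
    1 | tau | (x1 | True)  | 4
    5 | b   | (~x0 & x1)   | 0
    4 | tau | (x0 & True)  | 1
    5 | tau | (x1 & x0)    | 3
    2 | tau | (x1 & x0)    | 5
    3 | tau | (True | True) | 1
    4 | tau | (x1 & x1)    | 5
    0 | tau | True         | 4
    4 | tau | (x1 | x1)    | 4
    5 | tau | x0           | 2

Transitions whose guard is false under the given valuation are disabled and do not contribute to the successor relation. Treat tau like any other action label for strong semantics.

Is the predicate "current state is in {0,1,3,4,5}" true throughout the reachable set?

Safe = {0,1,3,4,5}
R = {0,1,3,4,5}
  0: ✓
  1: ✓
  3: ✓
  4: ✓
  5: ✓

Answer: INVARIANT HOLDS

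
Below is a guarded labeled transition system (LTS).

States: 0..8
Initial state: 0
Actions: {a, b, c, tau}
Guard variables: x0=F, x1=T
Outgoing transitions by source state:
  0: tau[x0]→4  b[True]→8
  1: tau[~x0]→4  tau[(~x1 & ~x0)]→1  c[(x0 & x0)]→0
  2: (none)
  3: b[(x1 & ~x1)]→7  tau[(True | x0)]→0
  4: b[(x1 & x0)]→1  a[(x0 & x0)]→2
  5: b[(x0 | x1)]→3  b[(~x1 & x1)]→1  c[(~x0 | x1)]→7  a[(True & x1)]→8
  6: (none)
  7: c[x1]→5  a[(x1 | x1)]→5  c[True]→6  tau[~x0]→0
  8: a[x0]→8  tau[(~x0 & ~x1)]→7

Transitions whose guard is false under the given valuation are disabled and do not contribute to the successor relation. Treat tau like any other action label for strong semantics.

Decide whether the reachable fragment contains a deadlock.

Answer: DEADLOCK at state 8

Working:
Reachable = {0,8}
  0: b→8  [1 exit(s)]
  8: ∅  [deadlock]
trace reaching 8: b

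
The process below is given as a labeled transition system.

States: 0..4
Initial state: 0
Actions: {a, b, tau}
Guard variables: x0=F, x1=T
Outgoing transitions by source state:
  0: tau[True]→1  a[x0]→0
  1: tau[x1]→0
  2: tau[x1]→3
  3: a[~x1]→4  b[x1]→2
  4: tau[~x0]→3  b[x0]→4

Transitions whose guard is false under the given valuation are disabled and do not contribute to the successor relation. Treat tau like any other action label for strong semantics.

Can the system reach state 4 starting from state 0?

After dropping false guards: 5 live edges.
depth 0: {0}
depth 1: {1}  cumulative {0,1}
Reachable = {0,1}

Answer: UNREACHABLE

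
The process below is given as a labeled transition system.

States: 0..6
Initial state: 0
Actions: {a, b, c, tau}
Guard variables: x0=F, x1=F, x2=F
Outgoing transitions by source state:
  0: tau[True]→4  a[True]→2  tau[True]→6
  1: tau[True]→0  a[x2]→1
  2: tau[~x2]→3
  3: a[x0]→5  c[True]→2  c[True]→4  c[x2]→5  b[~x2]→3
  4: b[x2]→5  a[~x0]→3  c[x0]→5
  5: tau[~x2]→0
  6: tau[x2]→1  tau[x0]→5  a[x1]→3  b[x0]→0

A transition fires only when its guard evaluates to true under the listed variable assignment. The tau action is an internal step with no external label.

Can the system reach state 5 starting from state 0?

Guard filter leaves 10 enabled edge(s).
L0 = {0}
L1 = {2,4,6}  total {0,2,4,6}
L2 = {3}  total {0,2,3,4,6}
R = {0,2,3,4,6}

Answer: UNREACHABLE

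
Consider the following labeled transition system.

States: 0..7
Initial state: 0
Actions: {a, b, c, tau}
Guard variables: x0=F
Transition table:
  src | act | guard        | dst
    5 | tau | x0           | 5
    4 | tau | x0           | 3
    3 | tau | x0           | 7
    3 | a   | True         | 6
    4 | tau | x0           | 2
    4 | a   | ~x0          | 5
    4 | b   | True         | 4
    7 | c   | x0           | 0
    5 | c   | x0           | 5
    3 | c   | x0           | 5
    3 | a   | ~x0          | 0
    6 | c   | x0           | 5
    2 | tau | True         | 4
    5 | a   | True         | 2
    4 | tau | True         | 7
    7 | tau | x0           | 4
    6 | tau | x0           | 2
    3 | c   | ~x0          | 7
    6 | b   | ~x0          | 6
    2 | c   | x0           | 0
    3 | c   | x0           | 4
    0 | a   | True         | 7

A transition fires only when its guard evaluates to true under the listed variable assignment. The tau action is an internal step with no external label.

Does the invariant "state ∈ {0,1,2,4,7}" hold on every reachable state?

Answer: INVARIANT HOLDS

Analysis:
Allowed set {0,1,2,4,7}
R = {0,7}
  0: ok
  7: ok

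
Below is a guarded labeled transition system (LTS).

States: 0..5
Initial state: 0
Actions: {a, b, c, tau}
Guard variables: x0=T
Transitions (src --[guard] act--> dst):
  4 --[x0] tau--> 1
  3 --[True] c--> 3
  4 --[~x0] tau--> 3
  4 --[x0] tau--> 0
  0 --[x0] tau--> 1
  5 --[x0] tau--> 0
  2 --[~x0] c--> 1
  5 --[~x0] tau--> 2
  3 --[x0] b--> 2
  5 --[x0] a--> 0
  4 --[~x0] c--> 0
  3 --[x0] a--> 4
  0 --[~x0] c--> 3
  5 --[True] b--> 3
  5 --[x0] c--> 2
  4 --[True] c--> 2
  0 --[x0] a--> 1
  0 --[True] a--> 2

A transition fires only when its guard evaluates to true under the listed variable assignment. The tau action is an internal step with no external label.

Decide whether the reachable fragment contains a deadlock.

R = {0,1,2}
  0: a→1  a→2  tau→1  [3 exit(s)]
  1: ∅  [deadlock]
  2: ∅  [deadlock]
Path to 1: tau

Answer: DEADLOCK at state 1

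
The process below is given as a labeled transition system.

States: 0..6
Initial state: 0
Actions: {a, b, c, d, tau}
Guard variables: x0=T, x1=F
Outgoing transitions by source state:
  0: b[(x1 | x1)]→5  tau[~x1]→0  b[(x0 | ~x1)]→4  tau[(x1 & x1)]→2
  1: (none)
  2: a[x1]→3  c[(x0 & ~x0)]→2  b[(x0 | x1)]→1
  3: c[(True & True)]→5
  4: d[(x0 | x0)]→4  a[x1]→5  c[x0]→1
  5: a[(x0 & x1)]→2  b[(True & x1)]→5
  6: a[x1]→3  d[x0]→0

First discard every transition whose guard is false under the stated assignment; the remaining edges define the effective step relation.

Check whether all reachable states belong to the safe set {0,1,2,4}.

Answer: INVARIANT HOLDS

Trace:
Inv-set: {0,1,2,4}
Reach set: {0,1,4}
  0: ✓
  1: ✓
  4: ✓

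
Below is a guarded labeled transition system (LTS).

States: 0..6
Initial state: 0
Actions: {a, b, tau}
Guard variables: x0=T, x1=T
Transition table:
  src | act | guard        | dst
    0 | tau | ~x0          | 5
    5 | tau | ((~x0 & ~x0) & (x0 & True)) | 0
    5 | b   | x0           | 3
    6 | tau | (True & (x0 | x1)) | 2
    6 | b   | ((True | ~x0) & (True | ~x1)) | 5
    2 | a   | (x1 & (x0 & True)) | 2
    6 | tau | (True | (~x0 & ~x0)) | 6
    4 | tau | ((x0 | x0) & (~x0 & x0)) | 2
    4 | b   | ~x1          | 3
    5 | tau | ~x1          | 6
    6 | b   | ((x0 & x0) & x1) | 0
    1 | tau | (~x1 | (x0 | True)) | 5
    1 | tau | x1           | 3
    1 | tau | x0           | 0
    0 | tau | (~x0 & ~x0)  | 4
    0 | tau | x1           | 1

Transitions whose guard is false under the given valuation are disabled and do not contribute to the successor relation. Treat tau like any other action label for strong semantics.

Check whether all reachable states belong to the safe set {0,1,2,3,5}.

Answer: INVARIANT HOLDS

Analysis:
Safe = {0,1,2,3,5}
Reach set: {0,1,3,5}
  0: ✓
  1: ✓
  3: ✓
  5: ✓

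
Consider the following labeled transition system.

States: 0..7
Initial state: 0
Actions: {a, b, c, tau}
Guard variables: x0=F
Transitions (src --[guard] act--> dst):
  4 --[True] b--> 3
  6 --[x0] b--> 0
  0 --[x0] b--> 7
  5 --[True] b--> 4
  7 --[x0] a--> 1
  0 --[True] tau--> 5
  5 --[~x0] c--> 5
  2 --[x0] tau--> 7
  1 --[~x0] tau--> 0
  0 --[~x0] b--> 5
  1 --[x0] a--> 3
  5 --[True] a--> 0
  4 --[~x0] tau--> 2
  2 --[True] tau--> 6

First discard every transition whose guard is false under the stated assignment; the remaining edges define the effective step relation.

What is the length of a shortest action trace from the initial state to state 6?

Answer: 4

Analysis:
BFS to 6:
  L0 = {0}
  L1 = {5}
  L2 = {4}
  L3 = {2,3}
  L4 = {6}
first hit 6 at d=4 via b·b·tau·tau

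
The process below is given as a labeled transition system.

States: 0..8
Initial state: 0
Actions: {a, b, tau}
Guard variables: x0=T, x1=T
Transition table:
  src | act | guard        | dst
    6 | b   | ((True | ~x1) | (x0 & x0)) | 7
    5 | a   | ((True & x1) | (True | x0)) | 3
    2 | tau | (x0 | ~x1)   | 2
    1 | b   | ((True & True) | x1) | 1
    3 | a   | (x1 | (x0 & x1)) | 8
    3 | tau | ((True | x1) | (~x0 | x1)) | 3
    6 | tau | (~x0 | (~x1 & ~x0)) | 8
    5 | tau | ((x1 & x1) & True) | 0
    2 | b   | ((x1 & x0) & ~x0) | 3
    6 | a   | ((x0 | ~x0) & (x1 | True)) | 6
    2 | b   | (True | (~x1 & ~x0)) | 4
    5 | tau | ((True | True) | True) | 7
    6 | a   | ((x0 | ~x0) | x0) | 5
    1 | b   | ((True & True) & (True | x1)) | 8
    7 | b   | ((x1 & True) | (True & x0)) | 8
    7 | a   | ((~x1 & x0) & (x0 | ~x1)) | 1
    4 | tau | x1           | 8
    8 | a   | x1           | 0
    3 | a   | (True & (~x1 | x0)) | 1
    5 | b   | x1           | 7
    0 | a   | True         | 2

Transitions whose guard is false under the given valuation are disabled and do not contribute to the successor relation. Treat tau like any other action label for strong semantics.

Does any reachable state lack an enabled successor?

R = {0,2,4,8}
  0: a→2  [deg 1]
  2: b→4  tau→2  [deg 2]
  4: tau→8  [deg 1]
  8: a→0  [deg 1]

Answer: DEADLOCK-FREE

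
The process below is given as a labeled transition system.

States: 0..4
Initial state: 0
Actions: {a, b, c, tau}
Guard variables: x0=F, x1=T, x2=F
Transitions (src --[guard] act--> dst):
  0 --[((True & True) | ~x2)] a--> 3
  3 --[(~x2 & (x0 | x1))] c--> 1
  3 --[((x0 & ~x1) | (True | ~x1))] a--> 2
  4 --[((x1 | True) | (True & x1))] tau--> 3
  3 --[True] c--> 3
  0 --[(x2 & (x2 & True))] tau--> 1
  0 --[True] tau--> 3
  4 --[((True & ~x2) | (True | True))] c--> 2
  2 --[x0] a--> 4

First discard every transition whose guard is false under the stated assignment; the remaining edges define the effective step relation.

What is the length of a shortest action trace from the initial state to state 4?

Answer: UNREACHABLE

Trace:
BFS to 4:
  Layer 0: {0}
  Layer 1: {3}
  Layer 2: {1,2}
4 never appears.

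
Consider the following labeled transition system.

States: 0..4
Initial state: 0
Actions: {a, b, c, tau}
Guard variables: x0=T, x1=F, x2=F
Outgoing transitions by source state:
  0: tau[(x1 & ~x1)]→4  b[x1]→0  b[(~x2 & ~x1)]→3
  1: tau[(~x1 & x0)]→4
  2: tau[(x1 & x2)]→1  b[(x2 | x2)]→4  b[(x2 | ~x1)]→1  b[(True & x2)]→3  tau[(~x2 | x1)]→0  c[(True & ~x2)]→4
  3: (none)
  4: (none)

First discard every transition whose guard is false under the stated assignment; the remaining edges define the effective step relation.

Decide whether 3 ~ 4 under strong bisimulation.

Bisimulation quotient by refinement:
  P[0] = {{0,1,2,3,4}}
  P[1] = {{0},{1},{2},{3,4}}
stable after 2 split(s): 4 block(s)
3∈{3,4}, 4∈{3,4}

Answer: BISIMILAR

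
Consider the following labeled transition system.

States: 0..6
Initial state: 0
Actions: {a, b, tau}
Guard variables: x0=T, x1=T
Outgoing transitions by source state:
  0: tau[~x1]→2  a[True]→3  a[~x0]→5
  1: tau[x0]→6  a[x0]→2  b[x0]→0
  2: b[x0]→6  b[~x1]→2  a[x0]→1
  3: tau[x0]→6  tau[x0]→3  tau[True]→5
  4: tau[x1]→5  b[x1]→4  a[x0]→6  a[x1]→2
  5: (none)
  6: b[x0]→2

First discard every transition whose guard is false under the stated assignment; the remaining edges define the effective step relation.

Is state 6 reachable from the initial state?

Guard filter leaves 14 enabled edge(s).
Layer 0: {0}
Layer 1: {3}  cumulative {0,3}
Layer 2: {5,6}  cumulative {0,3,5,6}
Layer 3: {2}  cumulative {0,2,3,5,6}
Layer 4: {1}  cumulative {0,1,2,3,5,6}
Reach set: {0,1,2,3,5,6}
witness 6: a·tau

Answer: REACHABLE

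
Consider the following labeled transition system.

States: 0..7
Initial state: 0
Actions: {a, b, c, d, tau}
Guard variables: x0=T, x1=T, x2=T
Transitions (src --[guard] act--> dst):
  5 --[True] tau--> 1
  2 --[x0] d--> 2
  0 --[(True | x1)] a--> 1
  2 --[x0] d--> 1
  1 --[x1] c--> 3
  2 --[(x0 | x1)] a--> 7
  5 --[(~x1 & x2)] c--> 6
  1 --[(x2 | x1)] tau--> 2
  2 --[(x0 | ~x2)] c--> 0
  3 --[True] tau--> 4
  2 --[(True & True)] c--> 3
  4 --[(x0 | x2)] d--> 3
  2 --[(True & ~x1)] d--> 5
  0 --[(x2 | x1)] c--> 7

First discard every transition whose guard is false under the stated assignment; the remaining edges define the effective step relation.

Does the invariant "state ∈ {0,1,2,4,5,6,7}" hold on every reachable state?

Answer: INVARIANT VIOLATED at state 3

Working:
Safe = {0,1,2,4,5,6,7}
R = {0,1,2,3,4,7}
  0: ok
  1: ok
  2: ok
  3: outside
  4: ok
  7: ok
counterexample path to 3: a·c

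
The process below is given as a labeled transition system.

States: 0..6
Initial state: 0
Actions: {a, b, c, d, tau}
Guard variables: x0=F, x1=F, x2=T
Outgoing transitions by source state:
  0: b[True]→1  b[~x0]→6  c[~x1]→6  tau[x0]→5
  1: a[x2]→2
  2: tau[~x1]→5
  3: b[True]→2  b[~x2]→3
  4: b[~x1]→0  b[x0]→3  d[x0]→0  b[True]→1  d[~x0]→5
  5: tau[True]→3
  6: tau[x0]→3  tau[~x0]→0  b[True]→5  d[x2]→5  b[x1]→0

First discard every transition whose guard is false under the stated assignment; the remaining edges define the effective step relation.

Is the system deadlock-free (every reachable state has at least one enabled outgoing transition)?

Answer: DEADLOCK-FREE

Trace:
Reachable = {0,1,2,3,5,6}
  0: b→1  b→6  c→6  [3 exit(s)]
  1: a→2  [1 exit(s)]
  2: tau→5  [1 exit(s)]
  3: b→2  [1 exit(s)]
  5: tau→3  [1 exit(s)]
  6: b→5  d→5  tau→0  [3 exit(s)]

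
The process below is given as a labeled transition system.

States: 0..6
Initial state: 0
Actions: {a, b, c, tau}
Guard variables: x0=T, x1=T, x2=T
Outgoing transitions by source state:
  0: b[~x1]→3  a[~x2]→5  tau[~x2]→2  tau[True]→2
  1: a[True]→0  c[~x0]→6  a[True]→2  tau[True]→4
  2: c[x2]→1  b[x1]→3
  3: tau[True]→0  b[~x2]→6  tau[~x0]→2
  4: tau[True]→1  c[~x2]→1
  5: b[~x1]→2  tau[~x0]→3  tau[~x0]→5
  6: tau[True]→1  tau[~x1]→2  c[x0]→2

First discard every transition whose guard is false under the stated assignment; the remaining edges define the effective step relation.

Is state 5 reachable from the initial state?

After dropping false guards: 10 live edges.
L0 = {0}
L1 = {2}  cumulative {0,2}
L2 = {1,3}  cumulative {0,1,2,3}
L3 = {4}  cumulative {0,1,2,3,4}
Reachable = {0,1,2,3,4}

Answer: UNREACHABLE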